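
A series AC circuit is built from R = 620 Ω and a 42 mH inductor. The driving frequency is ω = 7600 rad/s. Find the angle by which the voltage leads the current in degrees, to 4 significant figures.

27.24°

X_L = ωL = 319.2 Ω
Z = 620.0 + j319.2 Ω
|Z| = √(620.0² + 319.2²) = 697.3 Ω
∠Z = arctan(319.2/620.0) = 27.24°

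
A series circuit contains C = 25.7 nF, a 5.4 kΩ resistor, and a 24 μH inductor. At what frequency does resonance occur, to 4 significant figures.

ω₀ = 1/√(LC) = 1/√(2.4e-05 × 2.57e-08) = 1.273e+06 rad/s
f₀ = ω₀/(2π) = 202.7 kHz

202.7 kHz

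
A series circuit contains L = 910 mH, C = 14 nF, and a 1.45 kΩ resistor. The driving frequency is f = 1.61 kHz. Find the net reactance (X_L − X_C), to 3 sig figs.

ω = 2πf = 10120 rad/s
X_L = ωL = 9210 Ω
X_C = 1/(ωC) = 7060 Ω
X = 9210 − 7060 = 2140 Ω

2140 Ω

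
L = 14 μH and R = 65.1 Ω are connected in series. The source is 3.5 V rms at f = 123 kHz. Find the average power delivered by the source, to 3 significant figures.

183 mW

ω = 2πf = 772800 rad/s
X_L = ωL = 10.8 Ω
Z = 65.1 + j10.8 Ω
|Z| = √(65.1² + 10.8²) = 66.0 Ω
∠Z = arctan(10.8/65.1) = 9.44°
I = V/|Z| = 53.0 mA
P = VI cos φ = 3.5 × 0.0530 × cos(9.44°) = 183 mW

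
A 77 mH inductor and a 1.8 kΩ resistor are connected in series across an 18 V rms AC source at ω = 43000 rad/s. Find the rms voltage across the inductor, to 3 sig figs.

X_L = ωL = 3310 Ω
Z = 1800 + j3310 Ω
|Z| = √(1800² + 3310²) = 3770 Ω
I = V/|Z| = 4.78 mA
V_L = I·|Z_L| = 0.00478 × 3310 = 15.8 V

15.8 V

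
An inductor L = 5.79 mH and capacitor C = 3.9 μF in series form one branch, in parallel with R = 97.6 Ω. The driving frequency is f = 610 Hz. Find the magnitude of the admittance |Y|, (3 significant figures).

ω = 2πf = 3833 rad/s
X_L = ωL = 22.2 Ω
X_C = 1/(ωC) = 66.9 Ω
Branch 1: Z₁ = R = 97.6 Ω
Branch 2 (series LC): Z₂ = j(X_L − X_C) = −j44.7 Ω
Parallel: Z = Z₁Z₂/(Z₁+Z₂), |Z| = 40.6 Ω, ∠Z = -65.4°
|Y| = 1/|Z| = 24.6 mS

24.6 mS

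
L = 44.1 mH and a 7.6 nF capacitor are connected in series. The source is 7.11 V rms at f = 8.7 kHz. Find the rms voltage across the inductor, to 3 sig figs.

ω = 2πf = 54660 rad/s
X_L = ωL = 2410 Ω
X_C = 1/(ωC) = 2410 Ω
Net reactance X = X_L − X_C = 3.61 Ω
Z = j3.61 Ω
|Z| = √(0² + 3.61²) = 3.61 Ω
I = V/|Z| = 1.97 A
V_L = I·|Z_L| = 1.97 × 2410 = 4750 V

4750 V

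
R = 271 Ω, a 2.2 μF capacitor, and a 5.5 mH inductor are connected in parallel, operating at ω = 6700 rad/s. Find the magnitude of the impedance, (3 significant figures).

77.3 Ω

X_L = ωL = 36.8 Ω
X_C = 1/(ωC) = 67.8 Ω
Parallel: admittances add. Y = 1/R + 1/(jωL) + jωC
Y = (0.00369 − j0.0124) S
|Y| = 0.0129 S → |Z| = 1/|Y| = 77.3 Ω, ∠Z = −∠Y = 73.4°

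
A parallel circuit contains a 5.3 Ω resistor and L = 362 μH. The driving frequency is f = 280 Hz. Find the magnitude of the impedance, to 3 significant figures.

0.632 Ω

ω = 2πf = 1759 rad/s
X_L = ωL = 0.637 Ω
Parallel: admittances add. Y = 1/R + 1/(jωL)
Y = (0.189 − j1.57) S
|Y| = 1.58 S → |Z| = 1/|Y| = 0.632 Ω, ∠Z = −∠Y = 83.1°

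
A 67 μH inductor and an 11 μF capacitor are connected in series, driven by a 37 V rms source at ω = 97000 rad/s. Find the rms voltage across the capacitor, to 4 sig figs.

6.235 V

X_L = ωL = 6.499 Ω
X_C = 1/(ωC) = 0.9372 Ω
Net reactance X = X_L − X_C = 5.562 Ω
Z = j5.562 Ω
|Z| = √(0² + 5.562²) = 5.562 Ω
I = V/|Z| = 6.653 A
V_C = I·|Z_C| = 6.653 × 0.9372 = 6.235 V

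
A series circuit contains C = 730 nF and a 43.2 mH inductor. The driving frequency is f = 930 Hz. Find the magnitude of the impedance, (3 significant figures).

ω = 2πf = 5843 rad/s
X_L = ωL = 252 Ω
X_C = 1/(ωC) = 234 Ω
Net reactance X = X_L − X_C = 18.0 Ω
Z = j18.0 Ω
|Z| = √(0² + 18.0²) = 18.0 Ω

18.0 Ω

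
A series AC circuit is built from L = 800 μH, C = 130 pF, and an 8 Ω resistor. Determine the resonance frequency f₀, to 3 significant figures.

494 kHz

ω₀ = 1/√(LC) = 1/√(0.0008 × 1.3e-10) = 3.101e+06 rad/s
f₀ = ω₀/(2π) = 494 kHz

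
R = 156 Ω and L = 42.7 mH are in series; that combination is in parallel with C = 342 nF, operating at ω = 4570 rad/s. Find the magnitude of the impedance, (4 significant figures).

339.2 Ω

X_L = ωL = 195.1 Ω
X_C = 1/(ωC) = 639.8 Ω
Branch 1 (R+jX_L): Z₁ = 156.0 + j195.1 Ω, |Z₁| = 249.8 Ω
Branch 2 (−jX_C): Z₂ = −j639.8 Ω
Parallel: Z = Z₁Z₂/(Z₁+Z₂), |Z| = 339.2 Ω, ∠Z = 32.03°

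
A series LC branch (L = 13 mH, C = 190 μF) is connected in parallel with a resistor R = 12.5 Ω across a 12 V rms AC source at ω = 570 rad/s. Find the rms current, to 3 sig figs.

X_L = ωL = 7.41 Ω
X_C = 1/(ωC) = 9.23 Ω
Branch 1: Z₁ = R = 12.5 Ω
Branch 2 (series LC): Z₂ = j(X_L − X_C) = −j1.82 Ω
Parallel: Z = Z₁Z₂/(Z₁+Z₂), |Z| = 1.80 Ω, ∠Z = -81.7°
I = V/|Z| = 12/1.80 = 6.65 A

6.65 A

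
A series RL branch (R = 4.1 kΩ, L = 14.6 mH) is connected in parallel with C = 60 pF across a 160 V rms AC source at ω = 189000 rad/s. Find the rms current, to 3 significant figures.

X_L = ωL = 2760 Ω
X_C = 1/(ωC) = 88200 Ω
Branch 1 (R+jX_L): Z₁ = 4100 + j2760 Ω, |Z₁| = 4940 Ω
Branch 2 (−jX_C): Z₂ = −j88200 Ω
Parallel: Z = Z₁Z₂/(Z₁+Z₂), |Z| = 5100 Ω, ∠Z = 31.2°
I = V/|Z| = 160/5100 = 31.4 mA

31.4 mA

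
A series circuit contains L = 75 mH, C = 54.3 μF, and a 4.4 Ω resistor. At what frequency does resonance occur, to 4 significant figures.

ω₀ = 1/√(LC) = 1/√(0.075 × 5.43e-05) = 495.5 rad/s
f₀ = ω₀/(2π) = 78.87 Hz

78.87 Hz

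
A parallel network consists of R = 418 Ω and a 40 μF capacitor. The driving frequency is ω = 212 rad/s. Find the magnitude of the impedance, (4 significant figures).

X_C = 1/(ωC) = 117.9 Ω
Parallel: admittances add. Y = 1/R + jωC
Y = (0.002392 + j0.008480) S
|Y| = 0.008811 S → |Z| = 1/|Y| = 113.5 Ω, ∠Z = −∠Y = -74.25°

113.5 Ω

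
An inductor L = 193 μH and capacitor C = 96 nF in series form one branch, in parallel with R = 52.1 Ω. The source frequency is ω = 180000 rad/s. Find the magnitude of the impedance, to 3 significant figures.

21.1 Ω

X_L = ωL = 34.7 Ω
X_C = 1/(ωC) = 57.9 Ω
Branch 1: Z₁ = R = 52.1 Ω
Branch 2 (series LC): Z₂ = j(X_L − X_C) = −j23.1 Ω
Parallel: Z = Z₁Z₂/(Z₁+Z₂), |Z| = 21.1 Ω, ∠Z = -66.1°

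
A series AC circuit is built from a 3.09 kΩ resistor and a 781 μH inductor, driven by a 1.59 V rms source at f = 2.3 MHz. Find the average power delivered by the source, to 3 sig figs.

57.0 μW

ω = 2πf = 1.445e+07 rad/s
X_L = ωL = 11300 Ω
Z = 3090 + j11300 Ω
|Z| = √(3090² + 11300²) = 11700 Ω
∠Z = arctan(11300/3090) = 74.7°
I = V/|Z| = 136 μA
P = VI cos φ = 1.59 × 0.000136 × cos(74.7°) = 57.0 μW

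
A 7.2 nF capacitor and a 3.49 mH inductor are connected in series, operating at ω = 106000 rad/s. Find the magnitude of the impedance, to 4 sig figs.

X_L = ωL = 369.9 Ω
X_C = 1/(ωC) = 1310 Ω
Net reactance X = X_L − X_C = -940.3 Ω
Z = − j940.3 Ω
|Z| = √(0² + 940.3²) = 940.3 Ω

940.3 Ω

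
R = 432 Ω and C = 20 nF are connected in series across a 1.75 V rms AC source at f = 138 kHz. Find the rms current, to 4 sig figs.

4.015 mA

ω = 2πf = 867100 rad/s
X_C = 1/(ωC) = 57.66 Ω
Z = 432.0 − j57.66 Ω
|Z| = √(432.0² + 57.66²) = 435.8 Ω
I = V/|Z| = 1.75/435.8 = 4.015 mA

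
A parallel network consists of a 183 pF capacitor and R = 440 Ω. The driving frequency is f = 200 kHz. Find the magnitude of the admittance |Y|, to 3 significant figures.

ω = 2πf = 1.257e+06 rad/s
X_C = 1/(ωC) = 4350 Ω
Parallel: admittances add. Y = 1/R + jωC
Y = (0.00227 + j0.000230) S
|Y| = 0.00228 S → |Z| = 1/|Y| = 438 Ω, ∠Z = −∠Y = -5.78°

2.28 mS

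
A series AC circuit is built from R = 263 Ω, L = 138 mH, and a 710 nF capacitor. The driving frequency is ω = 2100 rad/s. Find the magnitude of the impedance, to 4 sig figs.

X_L = ωL = 289.8 Ω
X_C = 1/(ωC) = 670.7 Ω
Net reactance X = X_L − X_C = -380.9 Ω
Z = 263.0 − j380.9 Ω
|Z| = √(263.0² + 380.9²) = 462.9 Ω

462.9 Ω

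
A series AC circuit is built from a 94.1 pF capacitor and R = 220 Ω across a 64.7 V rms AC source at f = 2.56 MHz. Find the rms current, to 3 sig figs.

92.9 mA

ω = 2πf = 1.608e+07 rad/s
X_C = 1/(ωC) = 661 Ω
Z = 220 − j661 Ω
|Z| = √(220² + 661²) = 696 Ω
I = V/|Z| = 64.7/696 = 92.9 mA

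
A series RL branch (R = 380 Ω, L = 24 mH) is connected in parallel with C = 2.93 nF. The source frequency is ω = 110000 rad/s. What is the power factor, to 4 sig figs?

X_L = ωL = 2640 Ω
X_C = 1/(ωC) = 3103 Ω
Branch 1 (R+jX_L): Z₁ = 380.0 + j2640 Ω, |Z₁| = 2667 Ω
Branch 2 (−jX_C): Z₂ = −j3103 Ω
Parallel: Z = Z₁Z₂/(Z₁+Z₂), |Z| = 13820 Ω, ∠Z = 42.41°
cos φ = cos(42.41°) = 0.7383

0.7383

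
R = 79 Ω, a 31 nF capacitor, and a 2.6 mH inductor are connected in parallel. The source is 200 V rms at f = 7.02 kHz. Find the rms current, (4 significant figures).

2.928 A

ω = 2πf = 44110 rad/s
X_L = ωL = 114.7 Ω
X_C = 1/(ωC) = 731.3 Ω
Parallel: admittances add. Y = 1/R + 1/(jωL) + jωC
Y = (0.01266 − j0.007353) S
|Y| = 0.01464 S → |Z| = 1/|Y| = 68.31 Ω, ∠Z = −∠Y = 30.15°
I = V/|Z| = 200/68.31 = 2.928 A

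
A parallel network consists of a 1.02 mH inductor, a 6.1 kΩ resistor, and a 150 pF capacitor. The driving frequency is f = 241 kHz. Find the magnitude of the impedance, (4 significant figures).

2217 Ω

ω = 2πf = 1.514e+06 rad/s
X_L = ωL = 1545 Ω
X_C = 1/(ωC) = 4403 Ω
Parallel: admittances add. Y = 1/R + 1/(jωL) + jωC
Y = (0.0001639 − j0.0004203) S
|Y| = 0.0004511 S → |Z| = 1/|Y| = 2217 Ω, ∠Z = −∠Y = 68.69°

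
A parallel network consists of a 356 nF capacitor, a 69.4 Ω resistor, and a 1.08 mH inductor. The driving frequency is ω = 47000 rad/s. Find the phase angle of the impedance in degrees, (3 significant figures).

11.6°

X_L = ωL = 50.8 Ω
X_C = 1/(ωC) = 59.8 Ω
Parallel: admittances add. Y = 1/R + 1/(jωL) + jωC
Y = (0.0144 − j0.00297) S
|Y| = 0.0147 S → |Z| = 1/|Y| = 68.0 Ω, ∠Z = −∠Y = 11.6°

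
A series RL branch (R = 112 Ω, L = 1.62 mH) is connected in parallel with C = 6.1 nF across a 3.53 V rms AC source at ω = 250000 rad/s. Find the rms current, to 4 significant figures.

3.518 mA

X_L = ωL = 405.0 Ω
X_C = 1/(ωC) = 655.7 Ω
Branch 1 (R+jX_L): Z₁ = 112.0 + j405.0 Ω, |Z₁| = 420.2 Ω
Branch 2 (−jX_C): Z₂ = −j655.7 Ω
Parallel: Z = Z₁Z₂/(Z₁+Z₂), |Z| = 1003 Ω, ∠Z = 50.47°
I = V/|Z| = 3.53/1003 = 3.518 mA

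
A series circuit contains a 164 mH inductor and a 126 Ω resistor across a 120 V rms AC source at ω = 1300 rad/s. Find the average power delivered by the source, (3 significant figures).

X_L = ωL = 213 Ω
Z = 126 + j213 Ω
|Z| = √(126² + 213²) = 248 Ω
∠Z = arctan(213/126) = 59.4°
I = V/|Z| = 485 mA
P = VI cos φ = 120 × 0.485 × cos(59.4°) = 29.6 W

29.6 W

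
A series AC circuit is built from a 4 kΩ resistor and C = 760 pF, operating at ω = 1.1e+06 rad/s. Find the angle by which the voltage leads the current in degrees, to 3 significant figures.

-16.6°

X_C = 1/(ωC) = 1200 Ω
Z = 4000 − j1200 Ω
|Z| = √(4000² + 1200²) = 4180 Ω
∠Z = arctan(-1200/4000) = -16.6°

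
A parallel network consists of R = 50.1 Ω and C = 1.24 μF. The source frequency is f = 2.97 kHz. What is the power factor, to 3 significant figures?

ω = 2πf = 18660 rad/s
X_C = 1/(ωC) = 43.2 Ω
Parallel: admittances add. Y = 1/R + jωC
Y = (0.0200 + j0.0231) S
|Y| = 0.0306 S → |Z| = 1/|Y| = 32.7 Ω, ∠Z = −∠Y = -49.2°
cos φ = cos(-49.2°) = 0.653

0.653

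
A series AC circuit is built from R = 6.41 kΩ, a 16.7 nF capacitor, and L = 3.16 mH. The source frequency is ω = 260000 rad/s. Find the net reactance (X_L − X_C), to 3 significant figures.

591 Ω

X_L = ωL = 822 Ω
X_C = 1/(ωC) = 230 Ω
X = 822 − 230 = 591 Ω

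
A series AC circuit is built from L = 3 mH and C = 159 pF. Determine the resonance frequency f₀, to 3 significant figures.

230 kHz

ω₀ = 1/√(LC) = 1/√(0.003 × 1.59e-10) = 1.448e+06 rad/s
f₀ = ω₀/(2π) = 230 kHz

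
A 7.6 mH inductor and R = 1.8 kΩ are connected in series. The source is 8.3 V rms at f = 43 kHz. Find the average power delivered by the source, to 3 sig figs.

16.6 mW

ω = 2πf = 270200 rad/s
X_L = ωL = 2050 Ω
Z = 1800 + j2050 Ω
|Z| = √(1800² + 2050²) = 2730 Ω
∠Z = arctan(2050/1800) = 48.8°
I = V/|Z| = 3.04 mA
P = VI cos φ = 8.3 × 0.00304 × cos(48.8°) = 16.6 mW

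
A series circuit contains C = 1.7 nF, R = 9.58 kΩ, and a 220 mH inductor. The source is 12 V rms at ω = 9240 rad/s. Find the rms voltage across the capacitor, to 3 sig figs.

12.2 V

X_L = ωL = 2030 Ω
X_C = 1/(ωC) = 63700 Ω
Net reactance X = X_L − X_C = -61600 Ω
Z = 9580 − j61600 Ω
|Z| = √(9580² + 61600²) = 62400 Ω
I = V/|Z| = 192 μA
V_C = I·|Z_C| = 0.000192 × 63700 = 12.2 V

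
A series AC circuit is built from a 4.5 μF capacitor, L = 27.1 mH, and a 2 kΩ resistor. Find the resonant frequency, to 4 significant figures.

ω₀ = 1/√(LC) = 1/√(0.0271 × 4.5e-06) = 2864 rad/s
f₀ = ω₀/(2π) = 455.8 Hz

455.8 Hz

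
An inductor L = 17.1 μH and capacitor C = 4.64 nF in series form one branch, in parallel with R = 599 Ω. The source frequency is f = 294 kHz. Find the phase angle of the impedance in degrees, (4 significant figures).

-81.92°

ω = 2πf = 1.847e+06 rad/s
X_L = ωL = 31.59 Ω
X_C = 1/(ωC) = 116.7 Ω
Branch 1: Z₁ = R = 599.0 Ω
Branch 2 (series LC): Z₂ = j(X_L − X_C) = −j85.08 Ω
Parallel: Z = Z₁Z₂/(Z₁+Z₂), |Z| = 84.24 Ω, ∠Z = -81.92°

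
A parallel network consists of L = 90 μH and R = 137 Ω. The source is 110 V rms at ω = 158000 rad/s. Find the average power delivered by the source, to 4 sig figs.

88.32 W

X_L = ωL = 14.22 Ω
Parallel: admittances add. Y = 1/R + 1/(jωL)
Y = (0.007299 − j0.07032) S
|Y| = 0.07070 S → |Z| = 1/|Y| = 14.14 Ω, ∠Z = −∠Y = 84.07°
I = V/|Z| = 7.777 A
P = VI cos φ = 110 × 7.777 × cos(84.07°) = 88.32 W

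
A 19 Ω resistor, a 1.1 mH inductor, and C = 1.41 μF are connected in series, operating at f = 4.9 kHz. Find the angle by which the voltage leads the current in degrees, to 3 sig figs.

29.7°

ω = 2πf = 30790 rad/s
X_L = ωL = 33.9 Ω
X_C = 1/(ωC) = 23.0 Ω
Net reactance X = X_L − X_C = 10.8 Ω
Z = 19.0 + j10.8 Ω
|Z| = √(19.0² + 10.8²) = 21.9 Ω
∠Z = arctan(10.8/19.0) = 29.7°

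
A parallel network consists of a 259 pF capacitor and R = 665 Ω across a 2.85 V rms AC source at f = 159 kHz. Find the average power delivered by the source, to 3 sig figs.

ω = 2πf = 999000 rad/s
X_C = 1/(ωC) = 3860 Ω
Parallel: admittances add. Y = 1/R + jωC
Y = (0.00150 + j0.000259) S
|Y| = 0.00153 S → |Z| = 1/|Y| = 655 Ω, ∠Z = −∠Y = -9.76°
I = V/|Z| = 4.35 mA
P = VI cos φ = 2.85 × 0.00435 × cos(-9.76°) = 12.2 mW

12.2 mW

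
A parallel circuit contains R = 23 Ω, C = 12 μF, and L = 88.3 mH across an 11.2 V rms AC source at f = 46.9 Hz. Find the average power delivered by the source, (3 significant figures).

ω = 2πf = 294.7 rad/s
X_L = ωL = 26.0 Ω
X_C = 1/(ωC) = 283 Ω
Parallel: admittances add. Y = 1/R + 1/(jωL) + jωC
Y = (0.0435 − j0.0349) S
|Y| = 0.0557 S → |Z| = 1/|Y| = 17.9 Ω, ∠Z = −∠Y = 38.8°
I = V/|Z| = 624 mA
P = VI cos φ = 11.2 × 0.624 × cos(38.8°) = 5.45 W

5.45 W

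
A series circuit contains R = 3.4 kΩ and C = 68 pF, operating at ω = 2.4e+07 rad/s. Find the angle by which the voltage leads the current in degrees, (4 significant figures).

-10.22°

X_C = 1/(ωC) = 612.7 Ω
Z = 3400 − j612.7 Ω
|Z| = √(3400² + 612.7²) = 3455 Ω
∠Z = arctan(-612.7/3400) = -10.22°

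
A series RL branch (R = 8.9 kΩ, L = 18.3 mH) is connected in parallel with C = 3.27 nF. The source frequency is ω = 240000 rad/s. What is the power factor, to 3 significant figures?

X_L = ωL = 4390 Ω
X_C = 1/(ωC) = 1270 Ω
Branch 1 (R+jX_L): Z₁ = 8900 + j4390 Ω, |Z₁| = 9920 Ω
Branch 2 (−jX_C): Z₂ = −j1270 Ω
Parallel: Z = Z₁Z₂/(Z₁+Z₂), |Z| = 1340 Ω, ∠Z = -83.0°
cos φ = cos(-83.0°) = 0.121

0.121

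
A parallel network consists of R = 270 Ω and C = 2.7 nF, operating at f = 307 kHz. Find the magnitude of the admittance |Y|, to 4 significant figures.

6.391 mS

ω = 2πf = 1.929e+06 rad/s
X_C = 1/(ωC) = 192.0 Ω
Parallel: admittances add. Y = 1/R + jωC
Y = (0.003704 + j0.005208) S
|Y| = 0.006391 S → |Z| = 1/|Y| = 156.5 Ω, ∠Z = −∠Y = -54.58°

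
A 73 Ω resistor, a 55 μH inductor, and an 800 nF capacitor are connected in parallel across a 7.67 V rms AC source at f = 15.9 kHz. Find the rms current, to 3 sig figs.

790 mA

ω = 2πf = 99900 rad/s
X_L = ωL = 5.49 Ω
X_C = 1/(ωC) = 12.5 Ω
Parallel: admittances add. Y = 1/R + 1/(jωL) + jωC
Y = (0.0137 − j0.102) S
|Y| = 0.103 S → |Z| = 1/|Y| = 9.71 Ω, ∠Z = −∠Y = 82.4°
I = V/|Z| = 7.67/9.71 = 790 mA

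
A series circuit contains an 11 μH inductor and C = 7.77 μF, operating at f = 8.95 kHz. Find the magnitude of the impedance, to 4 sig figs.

1.670 Ω

ω = 2πf = 56230 rad/s
X_L = ωL = 0.6186 Ω
X_C = 1/(ωC) = 2.289 Ω
Net reactance X = X_L − X_C = -1.670 Ω
Z = − j1.670 Ω
|Z| = √(0² + 1.670²) = 1.670 Ω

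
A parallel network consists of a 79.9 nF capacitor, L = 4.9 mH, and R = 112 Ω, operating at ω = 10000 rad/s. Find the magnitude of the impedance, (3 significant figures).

X_L = ωL = 49.0 Ω
X_C = 1/(ωC) = 1250 Ω
Parallel: admittances add. Y = 1/R + 1/(jωL) + jωC
Y = (0.00893 − j0.0196) S
|Y| = 0.0215 S → |Z| = 1/|Y| = 46.4 Ω, ∠Z = −∠Y = 65.5°

46.4 Ω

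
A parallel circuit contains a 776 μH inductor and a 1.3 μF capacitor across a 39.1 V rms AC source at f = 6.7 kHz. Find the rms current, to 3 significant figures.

ω = 2πf = 42100 rad/s
X_L = ωL = 32.7 Ω
X_C = 1/(ωC) = 18.3 Ω
Parallel: admittances add. Y = 1/(jωL) + jωC
Y = (0 + j0.0241) S
|Y| = 0.0241 S → |Z| = 1/|Y| = 41.5 Ω, ∠Z = −∠Y = -90.0°
I = V/|Z| = 39.1/41.5 = 943 mA

943 mA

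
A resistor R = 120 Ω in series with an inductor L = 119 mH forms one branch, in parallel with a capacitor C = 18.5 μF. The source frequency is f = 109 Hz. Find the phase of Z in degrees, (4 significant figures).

-57.05°

ω = 2πf = 684.9 rad/s
X_L = ωL = 81.50 Ω
X_C = 1/(ωC) = 78.93 Ω
Branch 1 (R+jX_L): Z₁ = 120.0 + j81.50 Ω, |Z₁| = 145.1 Ω
Branch 2 (−jX_C): Z₂ = −j78.93 Ω
Parallel: Z = Z₁Z₂/(Z₁+Z₂), |Z| = 95.39 Ω, ∠Z = -57.05°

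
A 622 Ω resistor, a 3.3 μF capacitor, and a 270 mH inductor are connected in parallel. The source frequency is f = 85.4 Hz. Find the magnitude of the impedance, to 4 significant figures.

186.0 Ω

ω = 2πf = 536.6 rad/s
X_L = ωL = 144.9 Ω
X_C = 1/(ωC) = 564.7 Ω
Parallel: admittances add. Y = 1/R + 1/(jωL) + jωC
Y = (0.001608 − j0.005132) S
|Y| = 0.005378 S → |Z| = 1/|Y| = 186.0 Ω, ∠Z = −∠Y = 72.60°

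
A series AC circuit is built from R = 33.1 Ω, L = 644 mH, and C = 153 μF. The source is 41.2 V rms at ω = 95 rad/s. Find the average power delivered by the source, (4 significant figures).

X_L = ωL = 61.18 Ω
X_C = 1/(ωC) = 68.80 Ω
Net reactance X = X_L − X_C = -7.619 Ω
Z = 33.10 − j7.619 Ω
|Z| = √(33.10² + 7.619²) = 33.97 Ω
∠Z = arctan(-7.619/33.10) = -12.96°
I = V/|Z| = 1.213 A
P = VI cos φ = 41.2 × 1.213 × cos(-12.96°) = 48.70 W

48.70 W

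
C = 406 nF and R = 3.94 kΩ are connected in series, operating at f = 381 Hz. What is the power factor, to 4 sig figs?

0.9676

ω = 2πf = 2394 rad/s
X_C = 1/(ωC) = 1029 Ω
Z = 3940 − j1029 Ω
|Z| = √(3940² + 1029²) = 4072 Ω
∠Z = arctan(-1029/3940) = -14.64°
cos φ = cos(-14.64°) = 0.9676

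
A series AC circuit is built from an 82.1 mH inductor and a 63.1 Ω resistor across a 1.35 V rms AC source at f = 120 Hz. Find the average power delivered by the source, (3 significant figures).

ω = 2πf = 754.0 rad/s
X_L = ωL = 61.9 Ω
Z = 63.1 + j61.9 Ω
|Z| = √(63.1² + 61.9²) = 88.4 Ω
∠Z = arctan(61.9/63.1) = 44.5°
I = V/|Z| = 15.3 mA
P = VI cos φ = 1.35 × 0.0153 × cos(44.5°) = 14.7 mW

14.7 mW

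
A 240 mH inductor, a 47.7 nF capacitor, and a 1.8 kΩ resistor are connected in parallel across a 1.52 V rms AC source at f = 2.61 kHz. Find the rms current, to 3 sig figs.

ω = 2πf = 16400 rad/s
X_L = ωL = 3940 Ω
X_C = 1/(ωC) = 1280 Ω
Parallel: admittances add. Y = 1/R + 1/(jωL) + jωC
Y = (0.000556 + j0.000528) S
|Y| = 0.000767 S → |Z| = 1/|Y| = 1300 Ω, ∠Z = −∠Y = -43.6°
I = V/|Z| = 1.52/1300 = 1.17 mA

1.17 mA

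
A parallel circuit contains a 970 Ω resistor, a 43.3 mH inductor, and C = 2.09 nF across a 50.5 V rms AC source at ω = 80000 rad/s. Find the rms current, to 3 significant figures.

52.4 mA

X_L = ωL = 3460 Ω
X_C = 1/(ωC) = 5980 Ω
Parallel: admittances add. Y = 1/R + 1/(jωL) + jωC
Y = (0.00103 − j0.000121) S
|Y| = 0.00104 S → |Z| = 1/|Y| = 963 Ω, ∠Z = −∠Y = 6.72°
I = V/|Z| = 50.5/963 = 52.4 mA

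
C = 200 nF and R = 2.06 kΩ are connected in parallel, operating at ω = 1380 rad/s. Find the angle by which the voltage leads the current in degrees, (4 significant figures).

X_C = 1/(ωC) = 3623 Ω
Parallel: admittances add. Y = 1/R + jωC
Y = (0.0004854 + j0.0002760) S
|Y| = 0.0005584 S → |Z| = 1/|Y| = 1791 Ω, ∠Z = −∠Y = -29.62°

-29.62°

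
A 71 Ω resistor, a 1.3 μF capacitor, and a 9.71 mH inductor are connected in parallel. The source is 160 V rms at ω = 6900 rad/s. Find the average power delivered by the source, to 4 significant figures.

360.6 W

X_L = ωL = 67.00 Ω
X_C = 1/(ωC) = 111.5 Ω
Parallel: admittances add. Y = 1/R + 1/(jωL) + jωC
Y = (0.01408 − j0.005956) S
|Y| = 0.01529 S → |Z| = 1/|Y| = 65.39 Ω, ∠Z = −∠Y = 22.92°
I = V/|Z| = 2.447 A
P = VI cos φ = 160 × 2.447 × cos(22.92°) = 360.6 W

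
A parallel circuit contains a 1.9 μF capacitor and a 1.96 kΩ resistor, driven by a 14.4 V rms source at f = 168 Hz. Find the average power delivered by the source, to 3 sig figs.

106 mW

ω = 2πf = 1056 rad/s
X_C = 1/(ωC) = 499 Ω
Parallel: admittances add. Y = 1/R + jωC
Y = (0.000510 + j0.00201) S
|Y| = 0.00207 S → |Z| = 1/|Y| = 483 Ω, ∠Z = −∠Y = -75.7°
I = V/|Z| = 29.8 mA
P = VI cos φ = 14.4 × 0.0298 × cos(-75.7°) = 106 mW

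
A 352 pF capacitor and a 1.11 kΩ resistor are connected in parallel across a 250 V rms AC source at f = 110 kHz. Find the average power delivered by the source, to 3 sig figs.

56.3 W

ω = 2πf = 691200 rad/s
X_C = 1/(ωC) = 4110 Ω
Parallel: admittances add. Y = 1/R + jωC
Y = (0.000901 + j0.000243) S
|Y| = 0.000933 S → |Z| = 1/|Y| = 1070 Ω, ∠Z = −∠Y = -15.1°
I = V/|Z| = 233 mA
P = VI cos φ = 250 × 0.233 × cos(-15.1°) = 56.3 W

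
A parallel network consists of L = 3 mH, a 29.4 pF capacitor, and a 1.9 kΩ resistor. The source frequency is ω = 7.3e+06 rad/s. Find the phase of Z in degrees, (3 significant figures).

-17.8°

X_L = ωL = 21900 Ω
X_C = 1/(ωC) = 4660 Ω
Parallel: admittances add. Y = 1/R + 1/(jωL) + jωC
Y = (0.000526 + j0.000169) S
|Y| = 0.000553 S → |Z| = 1/|Y| = 1810 Ω, ∠Z = −∠Y = -17.8°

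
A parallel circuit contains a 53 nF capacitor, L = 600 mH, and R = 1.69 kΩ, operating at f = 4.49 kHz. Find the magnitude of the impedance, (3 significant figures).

644 Ω

ω = 2πf = 28210 rad/s
X_L = ωL = 16900 Ω
X_C = 1/(ωC) = 669 Ω
Parallel: admittances add. Y = 1/R + 1/(jωL) + jωC
Y = (0.000592 + j0.00144) S
|Y| = 0.00155 S → |Z| = 1/|Y| = 644 Ω, ∠Z = −∠Y = -67.6°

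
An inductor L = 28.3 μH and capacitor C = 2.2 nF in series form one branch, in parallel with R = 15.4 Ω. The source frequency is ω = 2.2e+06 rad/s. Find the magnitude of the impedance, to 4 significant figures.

X_L = ωL = 62.26 Ω
X_C = 1/(ωC) = 206.6 Ω
Branch 1: Z₁ = R = 15.40 Ω
Branch 2 (series LC): Z₂ = j(X_L − X_C) = −j144.4 Ω
Parallel: Z = Z₁Z₂/(Z₁+Z₂), |Z| = 15.31 Ω, ∠Z = -6.090°

15.31 Ω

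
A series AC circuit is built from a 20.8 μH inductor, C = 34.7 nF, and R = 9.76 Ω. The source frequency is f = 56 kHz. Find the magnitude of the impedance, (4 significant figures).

ω = 2πf = 351900 rad/s
X_L = ωL = 7.319 Ω
X_C = 1/(ωC) = 81.90 Ω
Net reactance X = X_L − X_C = -74.58 Ω
Z = 9.760 − j74.58 Ω
|Z| = √(9.760² + 74.58²) = 75.22 Ω

75.22 Ω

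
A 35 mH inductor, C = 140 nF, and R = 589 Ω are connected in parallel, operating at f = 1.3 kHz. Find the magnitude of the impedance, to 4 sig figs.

ω = 2πf = 8168 rad/s
X_L = ωL = 285.9 Ω
X_C = 1/(ωC) = 874.5 Ω
Parallel: admittances add. Y = 1/R + 1/(jωL) + jωC
Y = (0.001698 − j0.002354) S
|Y| = 0.002903 S → |Z| = 1/|Y| = 344.5 Ω, ∠Z = −∠Y = 54.20°

344.5 Ω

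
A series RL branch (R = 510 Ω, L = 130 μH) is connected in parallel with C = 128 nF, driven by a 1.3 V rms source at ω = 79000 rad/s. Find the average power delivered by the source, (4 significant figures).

X_L = ωL = 10.27 Ω
X_C = 1/(ωC) = 98.89 Ω
Branch 1 (R+jX_L): Z₁ = 510.0 + j10.27 Ω, |Z₁| = 510.1 Ω
Branch 2 (−jX_C): Z₂ = −j98.89 Ω
Parallel: Z = Z₁Z₂/(Z₁+Z₂), |Z| = 97.45 Ω, ∠Z = -78.99°
I = V/|Z| = 13.34 mA
P = VI cos φ = 1.3 × 0.01334 × cos(-78.99°) = 3.312 mW

3.312 mW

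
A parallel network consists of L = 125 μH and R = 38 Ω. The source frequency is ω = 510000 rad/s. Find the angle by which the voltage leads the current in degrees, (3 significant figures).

X_L = ωL = 63.8 Ω
Parallel: admittances add. Y = 1/R + 1/(jωL)
Y = (0.0263 − j0.0157) S
|Y| = 0.0306 S → |Z| = 1/|Y| = 32.6 Ω, ∠Z = −∠Y = 30.8°

30.8°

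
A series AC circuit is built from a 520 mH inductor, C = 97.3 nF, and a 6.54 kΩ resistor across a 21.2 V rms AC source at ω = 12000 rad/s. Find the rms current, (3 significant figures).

2.50 mA

X_L = ωL = 6240 Ω
X_C = 1/(ωC) = 856 Ω
Net reactance X = X_L − X_C = 5380 Ω
Z = 6540 + j5380 Ω
|Z| = √(6540² + 5380²) = 8470 Ω
I = V/|Z| = 21.2/8470 = 2.50 mA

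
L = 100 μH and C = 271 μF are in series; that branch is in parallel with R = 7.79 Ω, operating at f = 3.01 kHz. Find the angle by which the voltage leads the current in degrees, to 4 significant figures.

ω = 2πf = 18910 rad/s
X_L = ωL = 1.891 Ω
X_C = 1/(ωC) = 0.1951 Ω
Branch 1: Z₁ = R = 7.790 Ω
Branch 2 (series LC): Z₂ = j(X_L − X_C) = j1.696 Ω
Parallel: Z = Z₁Z₂/(Z₁+Z₂), |Z| = 1.657 Ω, ∠Z = 77.72°

77.72°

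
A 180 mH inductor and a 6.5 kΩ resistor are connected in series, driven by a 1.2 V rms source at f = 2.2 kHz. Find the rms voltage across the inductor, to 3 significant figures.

ω = 2πf = 13820 rad/s
X_L = ωL = 2490 Ω
Z = 6500 + j2490 Ω
|Z| = √(6500² + 2490²) = 6960 Ω
I = V/|Z| = 172 μA
V_L = I·|Z_L| = 0.000172 × 2490 = 0.429 V

0.429 V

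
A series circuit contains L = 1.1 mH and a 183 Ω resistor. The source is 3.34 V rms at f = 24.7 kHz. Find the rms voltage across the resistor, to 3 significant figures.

ω = 2πf = 155200 rad/s
X_L = ωL = 171 Ω
Z = 183 + j171 Ω
|Z| = √(183² + 171²) = 250 Ω
I = V/|Z| = 13.3 mA
V_R = I·|Z_R| = 0.0133 × 183 = 2.44 V

2.44 V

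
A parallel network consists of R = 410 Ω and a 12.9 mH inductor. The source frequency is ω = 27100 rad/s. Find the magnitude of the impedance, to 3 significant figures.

X_L = ωL = 350 Ω
Parallel: admittances add. Y = 1/R + 1/(jωL)
Y = (0.00244 − j0.00286) S
|Y| = 0.00376 S → |Z| = 1/|Y| = 266 Ω, ∠Z = −∠Y = 49.5°

266 Ω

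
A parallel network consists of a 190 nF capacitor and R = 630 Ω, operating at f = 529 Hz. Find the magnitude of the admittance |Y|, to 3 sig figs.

1.71 mS

ω = 2πf = 3324 rad/s
X_C = 1/(ωC) = 1580 Ω
Parallel: admittances add. Y = 1/R + jωC
Y = (0.00159 + j0.000632) S
|Y| = 0.00171 S → |Z| = 1/|Y| = 585 Ω, ∠Z = −∠Y = -21.7°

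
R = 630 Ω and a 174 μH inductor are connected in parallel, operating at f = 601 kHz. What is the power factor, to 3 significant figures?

ω = 2πf = 3.776e+06 rad/s
X_L = ωL = 657 Ω
Parallel: admittances add. Y = 1/R + 1/(jωL)
Y = (0.00159 − j0.00152) S
|Y| = 0.00220 S → |Z| = 1/|Y| = 455 Ω, ∠Z = −∠Y = 43.8°
cos φ = cos(43.8°) = 0.722

0.722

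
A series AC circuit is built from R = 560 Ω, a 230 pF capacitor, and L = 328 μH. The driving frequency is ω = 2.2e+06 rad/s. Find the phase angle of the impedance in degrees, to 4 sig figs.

X_L = ωL = 721.6 Ω
X_C = 1/(ωC) = 1976 Ω
Net reactance X = X_L − X_C = -1255 Ω
Z = 560.0 − j1255 Ω
|Z| = √(560.0² + 1255²) = 1374 Ω
∠Z = arctan(-1255/560.0) = -65.95°

-65.95°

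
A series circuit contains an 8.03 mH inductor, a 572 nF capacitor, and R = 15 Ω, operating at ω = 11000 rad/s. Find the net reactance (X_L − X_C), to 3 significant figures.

-70.6 Ω

X_L = ωL = 88.3 Ω
X_C = 1/(ωC) = 159 Ω
X = 88.3 − 159 = -70.6 Ω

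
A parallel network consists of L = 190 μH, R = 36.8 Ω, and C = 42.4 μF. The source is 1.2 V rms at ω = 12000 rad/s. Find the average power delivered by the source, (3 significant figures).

39.1 mW

X_L = ωL = 2.28 Ω
X_C = 1/(ωC) = 1.97 Ω
Parallel: admittances add. Y = 1/R + 1/(jωL) + jωC
Y = (0.0272 + j0.0702) S
|Y| = 0.0753 S → |Z| = 1/|Y| = 13.3 Ω, ∠Z = −∠Y = -68.8°
I = V/|Z| = 90.3 mA
P = VI cos φ = 1.2 × 0.0903 × cos(-68.8°) = 39.1 mW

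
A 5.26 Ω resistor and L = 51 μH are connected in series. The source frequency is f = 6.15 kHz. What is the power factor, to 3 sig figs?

0.936

ω = 2πf = 38640 rad/s
X_L = ωL = 1.97 Ω
Z = 5.26 + j1.97 Ω
|Z| = √(5.26² + 1.97²) = 5.62 Ω
∠Z = arctan(1.97/5.26) = 20.5°
cos φ = cos(20.5°) = 0.936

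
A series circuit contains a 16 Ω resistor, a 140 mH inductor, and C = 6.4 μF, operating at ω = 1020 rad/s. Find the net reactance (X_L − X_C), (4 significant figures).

-10.39 Ω

X_L = ωL = 142.8 Ω
X_C = 1/(ωC) = 153.2 Ω
X = 142.8 − 153.2 = -10.39 Ω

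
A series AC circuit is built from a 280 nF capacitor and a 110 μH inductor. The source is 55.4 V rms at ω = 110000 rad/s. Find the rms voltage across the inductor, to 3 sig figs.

32.9 V

X_L = ωL = 12.1 Ω
X_C = 1/(ωC) = 32.5 Ω
Net reactance X = X_L − X_C = -20.4 Ω
Z = − j20.4 Ω
|Z| = √(0² + 20.4²) = 20.4 Ω
I = V/|Z| = 2.72 A
V_L = I·|Z_L| = 2.72 × 12.1 = 32.9 V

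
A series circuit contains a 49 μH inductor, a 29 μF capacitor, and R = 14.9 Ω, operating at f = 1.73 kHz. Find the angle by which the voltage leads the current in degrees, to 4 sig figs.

-10.05°

ω = 2πf = 10870 rad/s
X_L = ωL = 0.5326 Ω
X_C = 1/(ωC) = 3.172 Ω
Net reactance X = X_L − X_C = -2.640 Ω
Z = 14.90 − j2.640 Ω
|Z| = √(14.90² + 2.640²) = 15.13 Ω
∠Z = arctan(-2.640/14.90) = -10.05°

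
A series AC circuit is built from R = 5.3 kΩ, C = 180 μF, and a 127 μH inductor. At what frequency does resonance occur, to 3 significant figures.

1.05 kHz

ω₀ = 1/√(LC) = 1/√(0.000127 × 0.00018) = 6614 rad/s
f₀ = ω₀/(2π) = 1.05 kHz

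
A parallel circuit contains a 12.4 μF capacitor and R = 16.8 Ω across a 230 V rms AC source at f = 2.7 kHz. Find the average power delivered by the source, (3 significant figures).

ω = 2πf = 16960 rad/s
X_C = 1/(ωC) = 4.75 Ω
Parallel: admittances add. Y = 1/R + jωC
Y = (0.0595 + j0.210) S
|Y| = 0.219 S → |Z| = 1/|Y| = 4.57 Ω, ∠Z = −∠Y = -74.2°
I = V/|Z| = 50.3 A
P = VI cos φ = 230 × 50.3 × cos(-74.2°) = 3.15 kW

3.15 kW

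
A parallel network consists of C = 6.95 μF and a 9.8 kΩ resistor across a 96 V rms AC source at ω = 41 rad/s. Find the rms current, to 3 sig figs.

X_C = 1/(ωC) = 3510 Ω
Parallel: admittances add. Y = 1/R + jωC
Y = (0.000102 + j0.000285) S
|Y| = 0.000303 S → |Z| = 1/|Y| = 3300 Ω, ∠Z = −∠Y = -70.3°
I = V/|Z| = 96/3300 = 29.1 mA

29.1 mA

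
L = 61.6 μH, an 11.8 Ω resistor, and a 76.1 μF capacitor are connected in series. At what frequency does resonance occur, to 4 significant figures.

2.325 kHz

ω₀ = 1/√(LC) = 1/√(6.16e-05 × 7.61e-05) = 14610 rad/s
f₀ = ω₀/(2π) = 2.325 kHz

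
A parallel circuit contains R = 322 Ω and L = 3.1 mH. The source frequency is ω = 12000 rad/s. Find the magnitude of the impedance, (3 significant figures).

37.0 Ω

X_L = ωL = 37.2 Ω
Parallel: admittances add. Y = 1/R + 1/(jωL)
Y = (0.00311 − j0.0269) S
|Y| = 0.0271 S → |Z| = 1/|Y| = 37.0 Ω, ∠Z = −∠Y = 83.4°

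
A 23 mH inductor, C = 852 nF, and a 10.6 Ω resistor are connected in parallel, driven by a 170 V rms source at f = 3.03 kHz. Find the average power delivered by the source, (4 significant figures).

2.726 kW

ω = 2πf = 19040 rad/s
X_L = ωL = 437.9 Ω
X_C = 1/(ωC) = 61.65 Ω
Parallel: admittances add. Y = 1/R + 1/(jωL) + jωC
Y = (0.09434 + j0.01394) S
|Y| = 0.09536 S → |Z| = 1/|Y| = 10.49 Ω, ∠Z = −∠Y = -8.403°
I = V/|Z| = 16.21 A
P = VI cos φ = 170 × 16.21 × cos(-8.403°) = 2.726 kW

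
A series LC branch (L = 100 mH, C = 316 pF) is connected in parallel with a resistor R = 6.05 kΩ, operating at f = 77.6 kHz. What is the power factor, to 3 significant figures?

0.990

ω = 2πf = 487600 rad/s
X_L = ωL = 48800 Ω
X_C = 1/(ωC) = 6490 Ω
Branch 1: Z₁ = R = 6050 Ω
Branch 2 (series LC): Z₂ = j(X_L − X_C) = j42300 Ω
Parallel: Z = Z₁Z₂/(Z₁+Z₂), |Z| = 5990 Ω, ∠Z = 8.15°
cos φ = cos(8.15°) = 0.990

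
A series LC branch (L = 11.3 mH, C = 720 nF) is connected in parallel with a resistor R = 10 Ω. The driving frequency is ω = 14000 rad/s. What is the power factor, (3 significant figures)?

0.986

X_L = ωL = 158 Ω
X_C = 1/(ωC) = 99.2 Ω
Branch 1: Z₁ = R = 10.0 Ω
Branch 2 (series LC): Z₂ = j(X_L − X_C) = j59.0 Ω
Parallel: Z = Z₁Z₂/(Z₁+Z₂), |Z| = 9.86 Ω, ∠Z = 9.62°
cos φ = cos(9.62°) = 0.986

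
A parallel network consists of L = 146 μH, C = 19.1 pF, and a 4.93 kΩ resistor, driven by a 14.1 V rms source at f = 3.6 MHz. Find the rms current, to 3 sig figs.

3.39 mA

ω = 2πf = 2.262e+07 rad/s
X_L = ωL = 3300 Ω
X_C = 1/(ωC) = 2310 Ω
Parallel: admittances add. Y = 1/R + 1/(jωL) + jωC
Y = (0.000203 + j0.000129) S
|Y| = 0.000241 S → |Z| = 1/|Y| = 4160 Ω, ∠Z = −∠Y = -32.5°
I = V/|Z| = 14.1/4160 = 3.39 mA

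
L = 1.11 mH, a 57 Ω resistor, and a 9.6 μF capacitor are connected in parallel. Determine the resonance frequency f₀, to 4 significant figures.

ω₀ = 1/√(LC) = 1/√(0.00111 × 9.6e-06) = 9687 rad/s
f₀ = ω₀/(2π) = 1.542 kHz

1.542 kHz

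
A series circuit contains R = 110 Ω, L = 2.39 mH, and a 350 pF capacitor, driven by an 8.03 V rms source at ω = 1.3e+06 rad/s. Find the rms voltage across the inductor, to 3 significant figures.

27.2 V

X_L = ωL = 3110 Ω
X_C = 1/(ωC) = 2200 Ω
Net reactance X = X_L − X_C = 909 Ω
Z = 110 + j909 Ω
|Z| = √(110² + 909²) = 916 Ω
I = V/|Z| = 8.77 mA
V_L = I·|Z_L| = 0.00877 × 3110 = 27.2 V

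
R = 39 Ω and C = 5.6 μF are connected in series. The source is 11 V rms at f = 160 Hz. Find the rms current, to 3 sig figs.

ω = 2πf = 1005 rad/s
X_C = 1/(ωC) = 178 Ω
Z = 39.0 − j178 Ω
|Z| = √(39.0² + 178²) = 182 Ω
I = V/|Z| = 11/182 = 60.5 mA

60.5 mA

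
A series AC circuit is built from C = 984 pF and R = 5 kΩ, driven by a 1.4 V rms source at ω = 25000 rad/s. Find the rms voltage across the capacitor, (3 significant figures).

X_C = 1/(ωC) = 40700 Ω
Z = 5000 − j40700 Ω
|Z| = √(5000² + 40700²) = 41000 Ω
I = V/|Z| = 34.2 μA
V_C = I·|Z_C| = 3.42e-05 × 40700 = 1.39 V

1.39 V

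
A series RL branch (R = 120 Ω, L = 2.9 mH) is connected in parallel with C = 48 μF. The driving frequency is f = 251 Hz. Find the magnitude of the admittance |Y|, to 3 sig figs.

75.8 mS

ω = 2πf = 1577 rad/s
X_L = ωL = 4.57 Ω
X_C = 1/(ωC) = 13.2 Ω
Branch 1 (R+jX_L): Z₁ = 120 + j4.57 Ω, |Z₁| = 120 Ω
Branch 2 (−jX_C): Z₂ = −j13.2 Ω
Parallel: Z = Z₁Z₂/(Z₁+Z₂), |Z| = 13.2 Ω, ∠Z = -83.7°
|Y| = 1/|Z| = 75.8 mS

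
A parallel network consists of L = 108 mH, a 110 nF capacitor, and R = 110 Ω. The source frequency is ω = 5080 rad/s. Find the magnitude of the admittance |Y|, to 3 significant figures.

X_L = ωL = 549 Ω
X_C = 1/(ωC) = 1790 Ω
Parallel: admittances add. Y = 1/R + 1/(jωL) + jωC
Y = (0.00909 − j0.00126) S
|Y| = 0.00918 S → |Z| = 1/|Y| = 109 Ω, ∠Z = −∠Y = 7.91°

9.18 mS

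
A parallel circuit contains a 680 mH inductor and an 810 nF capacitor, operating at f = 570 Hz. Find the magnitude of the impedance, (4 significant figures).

401.6 Ω

ω = 2πf = 3581 rad/s
X_L = ωL = 2435 Ω
X_C = 1/(ωC) = 344.7 Ω
Parallel: admittances add. Y = 1/(jωL) + jωC
Y = (0 + j0.002490) S
|Y| = 0.002490 S → |Z| = 1/|Y| = 401.6 Ω, ∠Z = −∠Y = -90.00°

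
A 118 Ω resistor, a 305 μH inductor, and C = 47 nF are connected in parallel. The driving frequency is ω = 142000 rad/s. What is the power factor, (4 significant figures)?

0.4587

X_L = ωL = 43.31 Ω
X_C = 1/(ωC) = 149.8 Ω
Parallel: admittances add. Y = 1/R + 1/(jωL) + jωC
Y = (0.008475 − j0.01642) S
|Y| = 0.01847 S → |Z| = 1/|Y| = 54.13 Ω, ∠Z = −∠Y = 62.69°
cos φ = cos(62.69°) = 0.4587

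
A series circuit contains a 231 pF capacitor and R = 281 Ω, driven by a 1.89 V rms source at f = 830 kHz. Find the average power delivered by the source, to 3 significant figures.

1.31 mW

ω = 2πf = 5.215e+06 rad/s
X_C = 1/(ωC) = 830 Ω
Z = 281 − j830 Ω
|Z| = √(281² + 830²) = 876 Ω
∠Z = arctan(-830/281) = -71.3°
I = V/|Z| = 2.16 mA
P = VI cos φ = 1.89 × 0.00216 × cos(-71.3°) = 1.31 mW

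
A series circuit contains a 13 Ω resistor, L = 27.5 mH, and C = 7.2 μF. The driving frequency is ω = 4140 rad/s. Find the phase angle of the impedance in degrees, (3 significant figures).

X_L = ωL = 114 Ω
X_C = 1/(ωC) = 33.5 Ω
Net reactance X = X_L − X_C = 80.3 Ω
Z = 13.0 + j80.3 Ω
|Z| = √(13.0² + 80.3²) = 81.3 Ω
∠Z = arctan(80.3/13.0) = 80.8°

80.8°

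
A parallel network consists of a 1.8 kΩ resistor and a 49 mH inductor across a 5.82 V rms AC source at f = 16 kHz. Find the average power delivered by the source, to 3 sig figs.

ω = 2πf = 100500 rad/s
X_L = ωL = 4930 Ω
Parallel: admittances add. Y = 1/R + 1/(jωL)
Y = (0.000556 − j0.000203) S
|Y| = 0.000591 S → |Z| = 1/|Y| = 1690 Ω, ∠Z = −∠Y = 20.1°
I = V/|Z| = 3.44 mA
P = VI cos φ = 5.82 × 0.00344 × cos(20.1°) = 18.8 mW

18.8 mW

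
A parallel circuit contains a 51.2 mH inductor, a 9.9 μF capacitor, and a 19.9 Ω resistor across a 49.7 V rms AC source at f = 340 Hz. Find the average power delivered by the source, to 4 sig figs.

124.1 W

ω = 2πf = 2136 rad/s
X_L = ωL = 109.4 Ω
X_C = 1/(ωC) = 47.28 Ω
Parallel: admittances add. Y = 1/R + 1/(jωL) + jωC
Y = (0.05025 + j0.01201) S
|Y| = 0.05167 S → |Z| = 1/|Y| = 19.36 Ω, ∠Z = −∠Y = -13.44°
I = V/|Z| = 2.568 A
P = VI cos φ = 49.7 × 2.568 × cos(-13.44°) = 124.1 W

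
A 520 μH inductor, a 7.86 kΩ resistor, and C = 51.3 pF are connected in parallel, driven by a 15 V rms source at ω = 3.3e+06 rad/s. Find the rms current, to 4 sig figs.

6.489 mA

X_L = ωL = 1716 Ω
X_C = 1/(ωC) = 5907 Ω
Parallel: admittances add. Y = 1/R + 1/(jωL) + jωC
Y = (0.0001272 − j0.0004135) S
|Y| = 0.0004326 S → |Z| = 1/|Y| = 2312 Ω, ∠Z = −∠Y = 72.90°
I = V/|Z| = 15/2312 = 6.489 mA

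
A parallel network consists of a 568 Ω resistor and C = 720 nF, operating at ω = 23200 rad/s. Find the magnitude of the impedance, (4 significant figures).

X_C = 1/(ωC) = 59.87 Ω
Parallel: admittances add. Y = 1/R + jωC
Y = (0.001761 + j0.01670) S
|Y| = 0.01680 S → |Z| = 1/|Y| = 59.54 Ω, ∠Z = −∠Y = -83.98°

59.54 Ω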